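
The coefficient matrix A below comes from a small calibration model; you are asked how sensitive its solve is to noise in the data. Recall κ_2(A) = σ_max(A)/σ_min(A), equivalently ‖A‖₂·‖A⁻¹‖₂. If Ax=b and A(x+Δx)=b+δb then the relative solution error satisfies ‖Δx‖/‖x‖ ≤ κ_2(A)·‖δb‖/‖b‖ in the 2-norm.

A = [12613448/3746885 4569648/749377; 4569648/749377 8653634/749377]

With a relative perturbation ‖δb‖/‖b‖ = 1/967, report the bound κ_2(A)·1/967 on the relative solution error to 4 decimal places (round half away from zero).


M = AᵀA = [2356889763136/48578364025 883596276576/9715672805; 883596276576/9715672805 331373924740/1943134561]. tr(M)=36820892324/168091225, det(M)=479785216/168091225
eigenvalues of AᵀA: λ = (tr ± √(tr²−4·det))/2 = 5476/25, 87616/6723649
σ_max=√(5476/25)=(74/5), σ_min=√(87616/6723649)=(296/2593) → κ = 129.6500
perturbation bound = 129.6500·1/967 = 0.1341

0.1341


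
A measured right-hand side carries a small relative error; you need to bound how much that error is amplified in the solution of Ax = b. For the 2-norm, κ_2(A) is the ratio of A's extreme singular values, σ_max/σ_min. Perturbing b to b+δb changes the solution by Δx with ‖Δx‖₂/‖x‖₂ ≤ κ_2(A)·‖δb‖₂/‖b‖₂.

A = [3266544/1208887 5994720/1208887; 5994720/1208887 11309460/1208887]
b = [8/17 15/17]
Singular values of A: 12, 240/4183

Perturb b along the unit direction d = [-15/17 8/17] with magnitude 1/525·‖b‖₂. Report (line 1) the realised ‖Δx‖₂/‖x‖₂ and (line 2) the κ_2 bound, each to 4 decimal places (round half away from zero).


from the listed singular values, σ₁ = 12, σ_n = 240/4183
κ = σ_max/σ_min = 12/(240/4183) = 209.1500
perturbation bound = 209.1500·1/525 = 0.3984
solve Ax = b  →  x = [0.0392 0.0735]
‖b‖₂ = 1.0000 and ‖x‖₂ = 0.0833
with δb = [-0.0017 0.0009], A·Δx = δb → ‖Δx‖ = 0.0332
realised ‖Δx‖/‖x‖ = 0.3984
tightness: 0.3984 against a bound of 0.3984; the bound is attained (ratio 1)

0.3984
0.3984


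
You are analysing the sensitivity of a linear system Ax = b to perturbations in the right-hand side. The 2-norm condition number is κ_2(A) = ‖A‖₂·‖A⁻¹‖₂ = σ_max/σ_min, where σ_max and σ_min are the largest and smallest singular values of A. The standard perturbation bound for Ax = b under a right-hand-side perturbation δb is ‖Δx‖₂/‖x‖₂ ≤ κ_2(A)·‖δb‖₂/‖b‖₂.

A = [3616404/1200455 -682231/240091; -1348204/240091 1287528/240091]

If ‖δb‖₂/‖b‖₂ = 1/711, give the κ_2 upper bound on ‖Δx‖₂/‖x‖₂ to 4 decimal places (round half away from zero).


AᵀA = [6982427936/171947525 -1329969564/34389505; -1329969564/34389505 253331045/6877901]; tr = 459162209/5929225, det = 234256/5929225
λ_max, λ_min = (459162209/5929225 ± √210824378347633281/35155709100625)/2 = 1936/25, 121/237169
κ_2(A) = √(λ_max/λ_min) = √((1936/25) / (121/237169)) = 389.6000
bound on ‖Δx‖/‖x‖: κ·ε = 389.6000·1/711 = 0.5480

0.5480


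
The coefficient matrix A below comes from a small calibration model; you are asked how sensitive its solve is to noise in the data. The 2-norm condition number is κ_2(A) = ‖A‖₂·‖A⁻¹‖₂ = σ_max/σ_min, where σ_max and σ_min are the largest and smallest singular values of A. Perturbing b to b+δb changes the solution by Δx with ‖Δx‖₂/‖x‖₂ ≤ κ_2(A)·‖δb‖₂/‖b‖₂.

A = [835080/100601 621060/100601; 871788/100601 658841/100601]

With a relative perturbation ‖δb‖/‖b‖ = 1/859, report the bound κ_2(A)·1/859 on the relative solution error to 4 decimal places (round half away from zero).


0.3029

form AᵀA = [1732904784/12033961 1299648588/12033961; 1299648588/12033961 974776441/12033961] with trace 2707681225/12033961 and determinant 9000000/12033961
λ_max, λ_min = (2707681225/12033961 ± √7331104393621500625/144816217349521)/2 = 225, 40000/12033961
so κ_2 = √(225 / (40000/12033961)) = 260.1750
bound on ‖Δx‖/‖x‖: κ·ε = 260.1750·1/859 = 0.3029


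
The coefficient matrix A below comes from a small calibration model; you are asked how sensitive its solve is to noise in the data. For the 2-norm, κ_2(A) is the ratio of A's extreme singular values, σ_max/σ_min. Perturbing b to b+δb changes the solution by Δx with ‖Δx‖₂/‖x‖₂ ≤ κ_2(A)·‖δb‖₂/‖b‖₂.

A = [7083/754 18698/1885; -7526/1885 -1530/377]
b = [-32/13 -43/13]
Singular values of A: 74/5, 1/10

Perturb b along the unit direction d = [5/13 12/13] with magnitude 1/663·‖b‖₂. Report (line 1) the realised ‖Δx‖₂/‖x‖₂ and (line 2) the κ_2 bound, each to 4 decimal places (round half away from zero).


0.0016
0.2232

σ_max = 74/5, σ_min = 1/10
κ_2(A) = (74/5) / (1/10) = 148.0000
perturbation bound = 148.0000·1/663 = 0.2232
solve Ax = b  →  x = [28.9189 -27.6351]
2-norm of b is 4.1231; of x, 40.0001
Δx = A⁻¹·δb where δb = 1/663·4.1231·d; ‖Δx‖ = 0.0622
realised ‖Δx‖/‖x‖ = 0.0016
tightness: 0.0016 against a bound of 0.2232 (unrounded ratio ≈ 0.0070)


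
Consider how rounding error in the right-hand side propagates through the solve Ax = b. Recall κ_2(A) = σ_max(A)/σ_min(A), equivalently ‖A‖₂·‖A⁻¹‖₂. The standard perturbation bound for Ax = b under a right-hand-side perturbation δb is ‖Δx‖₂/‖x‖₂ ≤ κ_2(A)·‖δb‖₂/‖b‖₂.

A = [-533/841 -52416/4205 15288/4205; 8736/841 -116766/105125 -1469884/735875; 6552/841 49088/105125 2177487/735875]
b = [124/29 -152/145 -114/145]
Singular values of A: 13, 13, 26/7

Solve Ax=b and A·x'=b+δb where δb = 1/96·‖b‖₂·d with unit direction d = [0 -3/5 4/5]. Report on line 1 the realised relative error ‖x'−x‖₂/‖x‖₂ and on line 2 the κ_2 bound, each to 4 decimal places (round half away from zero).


from the listed singular values, σ₁ = 13, σ_n = 26/7
κ = σ_max/σ_min = 13/(26/7) = 3.5000
κ_2(A)·‖δb‖/‖b‖ = 0.0365
solve Ax = b  →  x = [-0.1167 -0.3107 0.0906]
‖b‖₂ = 4.4721 and ‖x‖₂ = 0.3440
with δb = [0.0000 -0.0280 0.0373], A·Δx = δb → ‖Δx‖ = 0.0125
realised ‖Δx‖/‖x‖ = 0.0365
so the bound is sharp here: realised error equals the bound

0.0365
0.0365


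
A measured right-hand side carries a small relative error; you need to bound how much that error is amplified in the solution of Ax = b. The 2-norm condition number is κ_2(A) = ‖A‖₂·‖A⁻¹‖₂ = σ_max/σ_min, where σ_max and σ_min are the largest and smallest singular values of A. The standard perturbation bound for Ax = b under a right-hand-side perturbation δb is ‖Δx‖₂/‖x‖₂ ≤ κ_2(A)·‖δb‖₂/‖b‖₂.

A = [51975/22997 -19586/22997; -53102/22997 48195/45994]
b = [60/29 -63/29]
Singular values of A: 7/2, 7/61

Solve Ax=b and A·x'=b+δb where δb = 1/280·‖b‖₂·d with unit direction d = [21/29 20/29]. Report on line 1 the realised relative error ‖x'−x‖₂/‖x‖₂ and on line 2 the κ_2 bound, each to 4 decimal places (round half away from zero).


0.1089
0.1089

from the listed singular values, σ₁ = 7/2, σ_n = 7/61
κ_2(A) = (7/2) / (7/61) = 30.5000
κ_2(A)·‖δb‖/‖b‖ = 0.1089
solve Ax = b  →  x = [0.7912 -0.3297]
‖b‖₂ = 3.0000 and ‖x‖₂ = 0.8571
δb = ε·‖b‖·d = [0.0078 0.0074]; solving A·Δx = δb gives ‖Δx‖ = 0.0934
realised ‖Δx‖/‖x‖ = 0.1089
tightness: 0.1089 against a bound of 0.1089; the bound is attained (ratio 1)


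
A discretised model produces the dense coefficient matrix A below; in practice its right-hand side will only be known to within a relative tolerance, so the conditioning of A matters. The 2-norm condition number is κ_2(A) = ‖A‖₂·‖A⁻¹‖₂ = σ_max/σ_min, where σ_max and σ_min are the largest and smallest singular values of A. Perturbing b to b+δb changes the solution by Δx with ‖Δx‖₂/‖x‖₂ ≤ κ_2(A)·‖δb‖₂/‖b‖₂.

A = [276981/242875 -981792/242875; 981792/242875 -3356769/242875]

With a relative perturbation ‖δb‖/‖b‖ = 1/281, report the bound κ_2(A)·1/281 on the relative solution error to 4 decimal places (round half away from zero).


1.3829

M = AᵀA = [1665014409/94381225 -5708138688/94381225; -5708138688/94381225 19570901841/94381225]. tr(M)=849436650/3775249, det(M)=1265625/3775249
char-poly roots: 225 and 5625/3775249
κ = σ_max/σ_min = 15/(75/1943) = 388.6000
perturbation bound = 388.6000·1/281 = 1.3829


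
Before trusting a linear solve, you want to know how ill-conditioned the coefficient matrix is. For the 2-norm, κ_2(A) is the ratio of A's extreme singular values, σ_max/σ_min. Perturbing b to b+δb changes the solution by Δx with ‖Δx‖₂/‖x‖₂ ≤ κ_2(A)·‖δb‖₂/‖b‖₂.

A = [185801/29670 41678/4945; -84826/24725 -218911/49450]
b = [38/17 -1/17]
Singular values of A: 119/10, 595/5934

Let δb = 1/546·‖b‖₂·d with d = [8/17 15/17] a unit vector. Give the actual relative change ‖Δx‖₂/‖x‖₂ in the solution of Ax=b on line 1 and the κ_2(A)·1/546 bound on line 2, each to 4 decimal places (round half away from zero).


0.0041
0.2174

largest singular value 119/10, smallest 595/5934
condition number: (119/10) ÷ (595/5934) = 118.6800
worst-case relative error ≤ 118.6800 × 1/546 = 0.2174
solve Ax = b  →  x = [-7.8776 6.1183]
2-norm of b is 2.2361; of x, 9.9745
re-solving with b+δb shifts x by Δx of norm 0.0408
dividing the unrounded norms, ‖Δx‖/‖x‖ = 0.0041
tightness: 0.0041 against a bound of 0.2174 (unrounded ratio ≈ 0.0188)


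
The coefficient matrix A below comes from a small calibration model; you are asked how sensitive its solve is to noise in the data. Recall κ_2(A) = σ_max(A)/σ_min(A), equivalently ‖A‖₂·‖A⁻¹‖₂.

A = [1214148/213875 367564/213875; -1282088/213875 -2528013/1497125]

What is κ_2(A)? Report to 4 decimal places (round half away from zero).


form AᵀA = [3707378128/54390625 7568459928/380734375; 7568459928/380734375 15470762353/2665140625] with trace 63082333/852845 and determinant 54700816/106605625
eigenvalues of AᵀA: λ = (tr ± √(tr²−4·det))/2 = 1849/25, 29584/4264225
κ_2(A) = √(λ_max/λ_min) = √((1849/25) / (29584/4264225)) = 103.2500

103.2500


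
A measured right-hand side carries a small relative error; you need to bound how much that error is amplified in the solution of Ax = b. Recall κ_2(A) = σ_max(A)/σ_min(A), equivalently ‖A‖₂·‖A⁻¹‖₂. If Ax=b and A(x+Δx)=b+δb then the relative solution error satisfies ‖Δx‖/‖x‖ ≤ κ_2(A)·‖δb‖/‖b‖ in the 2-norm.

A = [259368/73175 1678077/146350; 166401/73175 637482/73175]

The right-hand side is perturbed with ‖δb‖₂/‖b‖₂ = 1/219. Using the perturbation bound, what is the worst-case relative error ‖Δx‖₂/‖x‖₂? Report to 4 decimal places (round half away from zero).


0.2138

AᵀA = [3798442089/214183225 12947895198/214183225; 12947895198/214183225 177659024769/856732900]; tr = 7714111725/34269316, det = 791015625/34269316
char-poly roots: 225 and 3515625/34269316
σ_max=√225=15, σ_min=√(3515625/34269316)=(1875/5854) → κ = 46.8320
bound on ‖Δx‖/‖x‖: κ·ε = 46.8320·1/219 = 0.2138


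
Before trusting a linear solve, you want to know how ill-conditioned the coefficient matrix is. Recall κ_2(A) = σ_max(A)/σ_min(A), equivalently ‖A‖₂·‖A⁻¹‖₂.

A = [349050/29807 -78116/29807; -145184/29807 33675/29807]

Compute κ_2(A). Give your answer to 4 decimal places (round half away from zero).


363.5000

form AᵀA = [142914296356/888457249 -32155461000/888457249; -32155461000/888457249 7236115081/888457249] with trace 89322077/528529 and determinant 114244/528529
λ_max, λ_min = (89322077/528529 ± √7978191914525625/279342903841)/2 = 169, 676/528529
κ = σ_max/σ_min = 13/(26/727) = 363.5000


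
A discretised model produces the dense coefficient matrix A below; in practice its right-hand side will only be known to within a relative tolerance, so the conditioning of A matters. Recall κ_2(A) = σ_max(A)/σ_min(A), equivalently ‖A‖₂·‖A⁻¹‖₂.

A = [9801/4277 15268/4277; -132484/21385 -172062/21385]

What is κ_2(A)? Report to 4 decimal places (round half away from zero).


32.9000

M = AᵀA = [118068049/2706025 157020732/2706025; 157020732/2706025 209663476/2706025]. tr(M)=13109261/108241, det(M)=1464100/108241
λ_max, λ_min = (13109261/108241 ± √171218821373721/11716114081)/2 = 121, 12100/108241
so κ_2 = √(121 / (12100/108241)) = 32.9000


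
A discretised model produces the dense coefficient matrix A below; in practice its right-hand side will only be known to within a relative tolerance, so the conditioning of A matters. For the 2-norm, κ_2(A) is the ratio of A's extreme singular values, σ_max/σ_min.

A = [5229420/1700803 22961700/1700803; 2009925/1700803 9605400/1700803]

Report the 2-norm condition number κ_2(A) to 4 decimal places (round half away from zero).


159.5500

form AᵀA = [185719716225/17116750561 824748561000/17116750561; 824748561000/17116750561 3665700450000/17116750561] with trace 2291148225/10182481 and determinant 20250000/10182481
solving λ² − 2291148225/10182481·λ + 20250000/10182481 = 0 gives λ = 225, 90000/10182481
σ_max=√225=15, σ_min=√(90000/10182481)=(300/3191) → κ = 159.5500


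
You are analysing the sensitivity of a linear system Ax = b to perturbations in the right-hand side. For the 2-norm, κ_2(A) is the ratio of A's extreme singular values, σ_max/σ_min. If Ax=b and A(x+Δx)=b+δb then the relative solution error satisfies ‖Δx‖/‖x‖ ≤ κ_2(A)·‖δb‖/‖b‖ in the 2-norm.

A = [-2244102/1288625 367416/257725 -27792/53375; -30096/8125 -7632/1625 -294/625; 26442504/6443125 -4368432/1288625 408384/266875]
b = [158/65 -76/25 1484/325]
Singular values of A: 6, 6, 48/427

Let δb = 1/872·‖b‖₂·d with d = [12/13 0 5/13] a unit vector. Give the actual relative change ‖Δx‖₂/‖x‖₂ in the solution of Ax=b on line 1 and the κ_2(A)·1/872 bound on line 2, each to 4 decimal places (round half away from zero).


σ_max = 6, σ_min = 48/427
κ = σ_max/σ_min = 6/(48/427) = 53.3750
worst-case relative error ≤ 53.3750 × 1/872 = 0.0612
solve Ax = b  →  x = [-8.4779 3.8936 34.3467]
‖b‖ = 6.0000, ‖x‖ = 35.5911
re-solving with b+δb shifts x by Δx of norm 0.0612
dividing the unrounded norms, ‖Δx‖/‖x‖ = 0.0017
realised/bound (from unrounded values) ≈ 0.0281

0.0017
0.0612


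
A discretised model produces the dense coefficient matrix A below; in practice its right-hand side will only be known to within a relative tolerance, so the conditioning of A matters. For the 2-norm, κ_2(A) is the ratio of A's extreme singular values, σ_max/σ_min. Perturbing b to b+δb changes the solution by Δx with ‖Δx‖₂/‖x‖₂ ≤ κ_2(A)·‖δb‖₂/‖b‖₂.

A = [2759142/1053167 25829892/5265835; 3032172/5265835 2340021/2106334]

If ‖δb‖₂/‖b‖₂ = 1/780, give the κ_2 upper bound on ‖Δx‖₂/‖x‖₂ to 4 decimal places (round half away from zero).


form AᵀA = [118688686164/16495549225 8901369774/659821969; 8901369774/659821969 1669021856001/65982196900] with trace 7417912113/228312100 and determinant 10556001/1426950625
solving λ² − 7417912113/228312100·λ + 10556001/1426950625 = 0 gives λ = 3249/100, 12996/57078025
κ = σ_max/σ_min = (57/10)/(114/7555) = 377.7500
worst-case relative error ≤ 377.7500 × 1/780 = 0.4843

0.4843


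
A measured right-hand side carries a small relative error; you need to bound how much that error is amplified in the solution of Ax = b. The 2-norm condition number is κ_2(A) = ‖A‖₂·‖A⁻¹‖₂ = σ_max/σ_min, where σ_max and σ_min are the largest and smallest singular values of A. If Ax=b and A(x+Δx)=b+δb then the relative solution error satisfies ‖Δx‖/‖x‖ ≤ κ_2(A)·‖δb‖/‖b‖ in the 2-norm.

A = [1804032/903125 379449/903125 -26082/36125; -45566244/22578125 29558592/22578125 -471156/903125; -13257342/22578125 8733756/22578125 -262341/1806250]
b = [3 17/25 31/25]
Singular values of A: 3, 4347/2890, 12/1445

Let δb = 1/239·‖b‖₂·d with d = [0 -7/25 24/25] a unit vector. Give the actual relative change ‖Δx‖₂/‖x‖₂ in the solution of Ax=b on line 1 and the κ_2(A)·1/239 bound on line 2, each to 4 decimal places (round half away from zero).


0.0139
1.5115

largest singular value 3, smallest 12/1445
condition number: 3 ÷ (12/1445) = 361.2500
bound on ‖Δx‖/‖x‖: κ·ε = 361.2500·1/239 = 1.5115
solve Ax = b  →  x = [20.9968 70.7984 95.1366]
2-norm of b is 3.3166; of x, 120.4336
Δx = A⁻¹·δb where δb = 1/239·3.3166·d; ‖Δx‖ = 1.6710
dividing the unrounded norms, ‖Δx‖/‖x‖ = 0.0139
realised/bound (from unrounded values) ≈ 0.0092


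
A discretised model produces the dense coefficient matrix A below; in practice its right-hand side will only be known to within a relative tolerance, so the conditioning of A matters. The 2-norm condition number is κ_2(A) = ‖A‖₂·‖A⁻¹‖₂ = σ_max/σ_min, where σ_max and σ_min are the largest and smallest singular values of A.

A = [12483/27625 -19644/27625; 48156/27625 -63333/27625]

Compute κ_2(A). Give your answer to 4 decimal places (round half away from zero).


44.2000

form AᵀA = [3959721/1221025 -5272128/1221025; -5272128/1221025 7035129/1221025] with trace 439794/48841 and determinant 2025/48841
λ_max, λ_min = (439794/48841 ± √193023150336/2385443281)/2 = 9, 225/48841
κ_2(A) = √(λ_max/λ_min) = √(9 / (225/48841)) = 44.2000


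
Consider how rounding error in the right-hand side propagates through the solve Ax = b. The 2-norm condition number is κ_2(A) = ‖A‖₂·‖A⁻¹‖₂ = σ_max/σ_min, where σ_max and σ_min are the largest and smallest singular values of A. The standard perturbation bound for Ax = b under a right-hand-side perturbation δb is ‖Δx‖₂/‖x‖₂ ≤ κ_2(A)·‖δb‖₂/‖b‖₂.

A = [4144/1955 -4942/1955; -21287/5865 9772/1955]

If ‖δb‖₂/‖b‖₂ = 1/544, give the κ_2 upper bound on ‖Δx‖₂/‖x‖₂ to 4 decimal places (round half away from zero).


0.0634

AᵀA = [2102737/119025 -932372/39675; -932372/39675 414932/13225]; tr = 233485/4761, det = 9604/4761
eigenvalues of AᵀA: λ = (tr ± √(tr²−4·det))/2 = 49, 196/4761
κ = σ_max/σ_min = 7/(14/69) = 34.5000
κ_2(A)·‖δb‖/‖b‖ = 0.0634


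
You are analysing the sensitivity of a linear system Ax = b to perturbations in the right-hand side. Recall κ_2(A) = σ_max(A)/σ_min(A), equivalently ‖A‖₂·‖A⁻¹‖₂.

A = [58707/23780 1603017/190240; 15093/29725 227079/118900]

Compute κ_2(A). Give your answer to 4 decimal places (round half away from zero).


185.6000

form AᵀA = [53425089/8410000 1464831459/67280000; 1464831459/67280000 40179499929/538240000] with trace 69757929/861184 and determinant 164025/861184
eigenvalues of AᵀA: λ = (tr ± √(tr²−4·det))/2 = 81, 2025/861184
σ_max=√81=9, σ_min=√(2025/861184)=(45/928) → κ = 185.6000


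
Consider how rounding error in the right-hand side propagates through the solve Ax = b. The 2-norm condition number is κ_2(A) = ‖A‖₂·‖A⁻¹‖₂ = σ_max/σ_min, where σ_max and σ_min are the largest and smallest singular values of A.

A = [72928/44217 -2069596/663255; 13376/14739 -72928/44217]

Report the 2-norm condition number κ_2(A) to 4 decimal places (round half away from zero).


AᵀA = [23974912/6765201 -674146432/101478015; -674146432/101478015 18961552144/1522170225]; tr = 84276496/5267025, det = 65536/5267025
char-poly roots: 16 and 4096/5267025
σ_max=√16=4, σ_min=√(4096/5267025)=(64/2295) → κ = 143.4375

143.4375


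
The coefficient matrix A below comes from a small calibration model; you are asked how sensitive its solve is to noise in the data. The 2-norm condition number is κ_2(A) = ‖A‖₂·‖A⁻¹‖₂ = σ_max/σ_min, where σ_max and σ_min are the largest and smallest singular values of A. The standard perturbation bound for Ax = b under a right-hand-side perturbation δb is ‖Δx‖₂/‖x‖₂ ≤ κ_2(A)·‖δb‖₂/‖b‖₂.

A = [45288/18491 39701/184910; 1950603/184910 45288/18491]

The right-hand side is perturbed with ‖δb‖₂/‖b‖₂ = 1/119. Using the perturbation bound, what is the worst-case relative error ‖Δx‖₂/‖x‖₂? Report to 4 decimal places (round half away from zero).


0.2773

form AᵀA = [2385456489/20340100 26810496/1017005; 26810496/1017005 122948521/20340100] with trace 149221/1210 and determinant 16867449/1210000
eigenvalues of AᵀA: λ = (tr ± √(tr²−4·det))/2 = 12321/100, 1369/12100
so κ_2 = √((12321/100) / (1369/12100)) = 33.0000
worst-case relative error ≤ 33.0000 × 1/119 = 0.2773


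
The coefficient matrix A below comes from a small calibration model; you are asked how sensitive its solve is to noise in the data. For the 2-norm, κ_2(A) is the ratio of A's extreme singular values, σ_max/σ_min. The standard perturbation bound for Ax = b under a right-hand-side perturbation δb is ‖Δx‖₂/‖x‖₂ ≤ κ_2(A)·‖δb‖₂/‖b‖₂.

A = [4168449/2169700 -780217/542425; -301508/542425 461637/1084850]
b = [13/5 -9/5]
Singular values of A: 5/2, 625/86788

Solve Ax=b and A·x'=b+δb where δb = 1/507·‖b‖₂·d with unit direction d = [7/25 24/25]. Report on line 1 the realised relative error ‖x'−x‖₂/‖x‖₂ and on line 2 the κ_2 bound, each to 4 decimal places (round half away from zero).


0.0062
0.6847

largest singular value 5/2, smallest 625/86788
κ = σ_max/σ_min = (5/2)/(625/86788) = 347.1520
bound on ‖Δx‖/‖x‖: κ·ε = 347.1520·1/507 = 0.6847
solve Ax = b  →  x = [-82.3565 -111.8086]
2-norm of b is 3.1623; of x, 138.8660
Δx = A⁻¹·δb where δb = 1/507·3.1623·d; ‖Δx‖ = 0.8661
dividing the unrounded norms, ‖Δx‖/‖x‖ = 0.0062
so the bound overstates the realised error by a factor of ≈ 109.7832 (computed from the unrounded values)


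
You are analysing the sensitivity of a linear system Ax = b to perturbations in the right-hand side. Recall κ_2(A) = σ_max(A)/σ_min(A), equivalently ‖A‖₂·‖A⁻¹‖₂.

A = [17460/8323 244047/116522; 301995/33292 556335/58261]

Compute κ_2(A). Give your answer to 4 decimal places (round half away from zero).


176.4000

M = AᵀA = [57155625/659344 105016365/1153852; 105016365/1153852 771917589/8076964]. tr(M)=7001541/38416, det(M)=164025/153664
λ_max, λ_min = (7001541/38416 ± √49015275190281/1475789056)/2 = 729/4, 225/38416
κ = σ_max/σ_min = (27/2)/(15/196) = 176.4000


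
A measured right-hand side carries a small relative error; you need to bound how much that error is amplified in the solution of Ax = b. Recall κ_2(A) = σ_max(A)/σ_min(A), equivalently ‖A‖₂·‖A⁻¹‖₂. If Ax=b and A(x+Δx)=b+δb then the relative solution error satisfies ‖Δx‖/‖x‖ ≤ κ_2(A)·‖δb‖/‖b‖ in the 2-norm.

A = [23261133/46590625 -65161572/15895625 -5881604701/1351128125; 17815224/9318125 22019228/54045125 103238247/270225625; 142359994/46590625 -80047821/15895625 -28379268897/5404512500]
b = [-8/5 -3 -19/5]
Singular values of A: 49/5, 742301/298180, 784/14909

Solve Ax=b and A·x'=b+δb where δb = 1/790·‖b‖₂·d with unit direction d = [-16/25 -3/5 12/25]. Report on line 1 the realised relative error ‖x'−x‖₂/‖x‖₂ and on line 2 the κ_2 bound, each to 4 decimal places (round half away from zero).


0.0064
0.2359

from the listed singular values, σ₁ = 49/5, σ_n = 784/14909
condition number: (49/5) ÷ (784/14909) = 186.3625
perturbation bound = 186.3625·1/790 = 0.2359
solve Ax = b  →  x = [-1.2712 -13.7331 13.1543]
2-norm of b is 5.0990; of x, 19.0591
re-solving with b+δb shifts x by Δx of norm 0.1227
realised ‖Δx‖/‖x‖ = 0.0064
so the bound overstates the realised error by a factor of ≈ 36.6304 (computed from the unrounded values)


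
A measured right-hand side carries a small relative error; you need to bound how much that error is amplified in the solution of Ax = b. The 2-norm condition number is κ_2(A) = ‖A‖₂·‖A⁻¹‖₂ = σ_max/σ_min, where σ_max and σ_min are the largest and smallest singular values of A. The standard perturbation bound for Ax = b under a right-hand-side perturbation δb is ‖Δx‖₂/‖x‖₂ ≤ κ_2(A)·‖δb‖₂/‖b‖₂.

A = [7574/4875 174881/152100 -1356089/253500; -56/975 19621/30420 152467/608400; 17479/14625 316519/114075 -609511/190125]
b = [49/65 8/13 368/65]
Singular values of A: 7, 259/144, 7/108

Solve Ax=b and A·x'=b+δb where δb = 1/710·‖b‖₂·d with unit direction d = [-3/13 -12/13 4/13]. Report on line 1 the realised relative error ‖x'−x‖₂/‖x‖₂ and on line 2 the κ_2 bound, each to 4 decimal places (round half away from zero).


σ_max = 7, σ_min = 7/108
κ = σ_max/σ_min = 7/(7/108) = 108.0000
perturbation bound = 108.0000·1/710 = 0.1521
solve Ax = b  →  x = [14.9714 0.6023 4.3367]
‖b‖ = 5.7446, ‖x‖ = 15.5985
δb = ε·‖b‖·d = [-0.0019 -0.0075 0.0025]; solving A·Δx = δb gives ‖Δx‖ = 0.1248
dividing the unrounded norms, ‖Δx‖/‖x‖ = 0.0080
so the bound overstates the realised error by a factor of ≈ 19.0075 (computed from the unrounded values)

0.0080
0.1521


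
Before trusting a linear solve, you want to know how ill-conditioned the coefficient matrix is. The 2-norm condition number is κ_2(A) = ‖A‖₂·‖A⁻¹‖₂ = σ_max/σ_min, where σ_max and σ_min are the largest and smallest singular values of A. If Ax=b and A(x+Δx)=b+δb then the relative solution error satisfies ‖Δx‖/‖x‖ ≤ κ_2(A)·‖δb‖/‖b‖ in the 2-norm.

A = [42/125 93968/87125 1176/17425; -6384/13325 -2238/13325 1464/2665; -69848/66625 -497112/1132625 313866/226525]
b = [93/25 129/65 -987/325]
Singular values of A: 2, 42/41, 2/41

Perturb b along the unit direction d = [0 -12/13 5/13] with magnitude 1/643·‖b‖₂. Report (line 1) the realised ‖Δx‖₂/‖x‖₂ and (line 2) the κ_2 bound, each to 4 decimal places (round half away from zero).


0.0027
0.0638

largest singular value 2, smallest 2/41
condition number: 2 ÷ (2/41) = 41.0000
bound on ‖Δx‖/‖x‖: κ·ε = 41.0000·1/643 = 0.0638
solve Ax = b  →  x = [-48.3000 20.5134 -32.2395]
‖b‖₂ = 5.1962 and ‖x‖₂ = 61.5880
re-solving with b+δb shifts x by Δx of norm 0.1657
realised ‖Δx‖/‖x‖ = 0.0027
realised/bound (from unrounded values) ≈ 0.0422


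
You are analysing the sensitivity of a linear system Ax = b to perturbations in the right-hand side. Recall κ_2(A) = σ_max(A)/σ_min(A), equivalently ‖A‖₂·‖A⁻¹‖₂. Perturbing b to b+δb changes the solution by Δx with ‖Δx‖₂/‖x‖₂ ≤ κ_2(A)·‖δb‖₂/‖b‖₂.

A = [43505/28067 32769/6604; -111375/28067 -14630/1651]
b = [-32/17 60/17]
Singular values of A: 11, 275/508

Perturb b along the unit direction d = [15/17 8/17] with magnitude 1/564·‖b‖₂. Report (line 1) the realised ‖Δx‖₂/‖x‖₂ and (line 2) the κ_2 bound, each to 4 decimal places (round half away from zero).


0.0360
0.0360

from the listed singular values, σ₁ = 11, σ_n = 275/508
κ = σ_max/σ_min = 11/(275/508) = 20.3200
κ_2(A)·‖δb‖/‖b‖ = 0.0360
solve Ax = b  →  x = [-0.1399 -0.3357]
‖b‖ = 4.0000, ‖x‖ = 0.3636
with δb = [0.0063 0.0033], A·Δx = δb → ‖Δx‖ = 0.0131
realised ‖Δx‖/‖x‖ = 0.0360
so the bound is sharp here: realised error equals the bound


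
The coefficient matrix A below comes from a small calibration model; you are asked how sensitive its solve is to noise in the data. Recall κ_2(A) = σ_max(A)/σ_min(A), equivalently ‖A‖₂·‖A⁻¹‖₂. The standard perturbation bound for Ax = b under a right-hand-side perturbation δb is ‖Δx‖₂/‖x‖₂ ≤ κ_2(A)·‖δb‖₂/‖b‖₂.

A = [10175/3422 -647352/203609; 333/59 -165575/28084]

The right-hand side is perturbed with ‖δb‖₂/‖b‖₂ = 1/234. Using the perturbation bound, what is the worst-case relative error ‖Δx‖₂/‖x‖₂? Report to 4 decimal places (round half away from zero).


M = AᵀA = [476561221/11710084 -3502552275/81970588; -3502552275/81970588 102979642201/2295176464]. tr(M)=233514437/2729104, det(M)=1874161/10916416
λ_max, λ_min = (233514437/2729104 ± √54523877507145225/7448008642816)/2 = 1369/16, 1369/682276
κ_2(A) = √(λ_max/λ_min) = √((1369/16) / (1369/682276)) = 206.5000
κ_2(A)·‖δb‖/‖b‖ = 0.8825

0.8825


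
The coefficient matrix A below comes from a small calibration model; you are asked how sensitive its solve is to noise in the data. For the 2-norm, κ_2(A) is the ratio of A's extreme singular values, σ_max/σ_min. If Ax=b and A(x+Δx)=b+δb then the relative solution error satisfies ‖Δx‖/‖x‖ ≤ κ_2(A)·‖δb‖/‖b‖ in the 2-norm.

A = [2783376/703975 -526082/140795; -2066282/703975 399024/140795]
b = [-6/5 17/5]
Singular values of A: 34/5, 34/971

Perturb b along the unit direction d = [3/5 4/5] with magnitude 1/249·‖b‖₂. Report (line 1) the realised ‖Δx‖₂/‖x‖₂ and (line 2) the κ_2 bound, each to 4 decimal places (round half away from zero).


largest singular value 34/5, smallest 34/971
κ_2(A) = (34/5) / (34/971) = 194.2000
bound on ‖Δx‖/‖x‖: κ·ε = 194.2000·1/249 = 0.7799
solve Ax = b  →  x = [39.0720 41.6653]
2-norm of b is 3.6056; of x, 57.1194
δb = ε·‖b‖·d = [0.0087 0.0116]; solving A·Δx = δb gives ‖Δx‖ = 0.4135
relative error = 0.0072
so the bound overstates the realised error by a factor of ≈ 107.7260 (computed from the unrounded values)

0.0072
0.7799


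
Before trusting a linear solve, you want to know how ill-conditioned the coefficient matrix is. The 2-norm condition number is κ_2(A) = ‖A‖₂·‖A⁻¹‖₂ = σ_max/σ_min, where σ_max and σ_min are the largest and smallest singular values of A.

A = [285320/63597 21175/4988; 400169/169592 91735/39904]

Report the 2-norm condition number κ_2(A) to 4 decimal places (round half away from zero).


165.1200

AᵀA = [23014869241/895685184 29223186685/1194246912; 29223186685/1194246912 37111670225/1592329216]; tr = 835009441/17040384, det = 1500625/17040384
eigenvalues of AᵀA: λ = (tr ± √(tr²−4·det))/2 = 49, 30625/17040384
κ_2(A) = √(λ_max/λ_min) = √(49 / (30625/17040384)) = 165.1200


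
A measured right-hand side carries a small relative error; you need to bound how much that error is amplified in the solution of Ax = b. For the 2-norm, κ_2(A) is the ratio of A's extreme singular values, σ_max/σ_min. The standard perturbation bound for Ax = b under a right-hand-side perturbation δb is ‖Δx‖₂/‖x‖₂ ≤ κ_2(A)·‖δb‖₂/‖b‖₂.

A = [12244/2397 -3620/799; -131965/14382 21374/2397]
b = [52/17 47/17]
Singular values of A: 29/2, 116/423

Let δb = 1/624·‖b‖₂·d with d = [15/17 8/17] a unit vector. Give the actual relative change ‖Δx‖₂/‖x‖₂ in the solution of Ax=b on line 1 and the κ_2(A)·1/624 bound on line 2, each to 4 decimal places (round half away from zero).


0.0017
0.0847

from the listed singular values, σ₁ = 29/2, σ_n = 116/423
κ = σ_max/σ_min = (29/2)/(116/423) = 52.8750
bound on ‖Δx‖/‖x‖: κ·ε = 52.8750·1/624 = 0.0847
solve Ax = b  →  x = [10.0095 10.6100]
‖b‖ = 4.1231, ‖x‖ = 14.5864
re-solving with b+δb shifts x by Δx of norm 0.0241
realised ‖Δx‖/‖x‖ = 0.0017
tightness: 0.0017 against a bound of 0.0847 (unrounded ratio ≈ 0.0195)


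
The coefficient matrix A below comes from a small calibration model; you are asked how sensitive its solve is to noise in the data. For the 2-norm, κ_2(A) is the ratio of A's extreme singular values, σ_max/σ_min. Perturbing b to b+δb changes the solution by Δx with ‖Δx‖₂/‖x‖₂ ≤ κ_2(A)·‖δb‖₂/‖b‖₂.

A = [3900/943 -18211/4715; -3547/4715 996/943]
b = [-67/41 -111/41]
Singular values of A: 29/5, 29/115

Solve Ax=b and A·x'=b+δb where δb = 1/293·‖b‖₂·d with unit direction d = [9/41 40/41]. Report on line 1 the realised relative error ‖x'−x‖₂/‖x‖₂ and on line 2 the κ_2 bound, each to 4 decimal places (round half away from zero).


0.0036
0.0785

largest singular value 29/5, smallest 29/115
condition number: (29/5) ÷ (29/115) = 23.0000
worst-case relative error ≤ 23.0000 × 1/293 = 0.0785
solve Ax = b  →  x = [-8.3294 -8.4958]
‖b‖₂ = 3.1623 and ‖x‖₂ = 11.8978
with δb = [0.0024 0.0105], A·Δx = δb → ‖Δx‖ = 0.0428
realised ‖Δx‖/‖x‖ = 0.0036
so the bound overstates the realised error by a factor of ≈ 21.8220 (computed from the unrounded values)


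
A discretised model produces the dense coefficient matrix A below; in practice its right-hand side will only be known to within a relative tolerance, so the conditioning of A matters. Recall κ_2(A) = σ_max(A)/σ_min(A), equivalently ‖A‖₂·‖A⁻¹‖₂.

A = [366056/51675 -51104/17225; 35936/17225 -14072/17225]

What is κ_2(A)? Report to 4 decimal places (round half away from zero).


AᵀA = [232991296/4272489 -32358400/1424163; -32358400/1424163 4495424/474721]; tr = 1618048/25281, det = 4096/25281
char-poly roots: 64 and 64/25281
κ_2(A) = √(λ_max/λ_min) = √(64 / (64/25281)) = 159.0000

159.0000


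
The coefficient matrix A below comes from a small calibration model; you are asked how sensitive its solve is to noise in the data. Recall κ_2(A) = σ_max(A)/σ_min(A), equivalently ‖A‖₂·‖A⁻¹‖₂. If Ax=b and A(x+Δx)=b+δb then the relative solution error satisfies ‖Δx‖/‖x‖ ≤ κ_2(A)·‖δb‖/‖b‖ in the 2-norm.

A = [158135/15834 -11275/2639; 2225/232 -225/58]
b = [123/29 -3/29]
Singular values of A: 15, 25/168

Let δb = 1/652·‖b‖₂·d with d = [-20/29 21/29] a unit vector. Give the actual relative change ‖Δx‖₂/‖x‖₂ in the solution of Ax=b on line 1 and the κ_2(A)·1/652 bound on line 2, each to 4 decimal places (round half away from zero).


0.0022
0.1546

σ_max = 15, σ_min = 25/168
condition number: 15 ÷ (25/168) = 100.8000
worst-case relative error ≤ 100.8000 × 1/652 = 0.1546
solve Ax = b  →  x = [-7.5692 -18.6862]
‖b‖ = 4.2426, ‖x‖ = 20.1610
re-solving with b+δb shifts x by Δx of norm 0.0437
dividing the unrounded norms, ‖Δx‖/‖x‖ = 0.0022
tightness: 0.0022 against a bound of 0.1546 (unrounded ratio ≈ 0.0140)


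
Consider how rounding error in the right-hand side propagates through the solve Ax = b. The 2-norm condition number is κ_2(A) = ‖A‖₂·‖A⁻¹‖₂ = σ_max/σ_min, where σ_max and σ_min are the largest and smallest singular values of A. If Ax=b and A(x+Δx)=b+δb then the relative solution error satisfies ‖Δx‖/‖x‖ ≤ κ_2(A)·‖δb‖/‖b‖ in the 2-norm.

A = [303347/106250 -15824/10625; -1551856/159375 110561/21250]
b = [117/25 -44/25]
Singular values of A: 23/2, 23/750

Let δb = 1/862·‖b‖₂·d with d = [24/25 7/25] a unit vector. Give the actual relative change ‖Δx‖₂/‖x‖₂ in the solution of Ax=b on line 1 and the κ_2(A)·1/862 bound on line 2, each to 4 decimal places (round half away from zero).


σ_max = 23/2, σ_min = 23/750
κ_2(A) = (23/2) / (23/750) = 375.0000
perturbation bound = 375.0000·1/862 = 0.4350
solve Ax = b  →  x = [61.6113 114.9668]
2-norm of b is 5.0000; of x, 130.4350
δb = ε·‖b‖·d = [0.0056 0.0016]; solving A·Δx = δb gives ‖Δx‖ = 0.1891
realised ‖Δx‖/‖x‖ = 0.0015
realised/bound (from unrounded values) ≈ 0.0033

0.0015
0.4350


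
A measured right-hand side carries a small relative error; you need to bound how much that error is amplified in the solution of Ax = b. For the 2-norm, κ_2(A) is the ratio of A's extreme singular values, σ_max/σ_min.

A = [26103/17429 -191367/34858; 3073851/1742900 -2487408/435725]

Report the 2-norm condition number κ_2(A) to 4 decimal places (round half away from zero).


M = AᵀA = [19336772961/3612010000 -8258018769/451501250; -8258018769/451501250 56643430041/903002500]. tr(M)=393456789/5779216, det(M)=29648025/23116864
solving λ² − 393456789/5779216·λ + 29648025/23116864 = 0 gives λ = 1089/16, 27225/1444804
κ_2(A) = √(λ_max/λ_min) = √((1089/16) / (27225/1444804)) = 60.1000

60.1000


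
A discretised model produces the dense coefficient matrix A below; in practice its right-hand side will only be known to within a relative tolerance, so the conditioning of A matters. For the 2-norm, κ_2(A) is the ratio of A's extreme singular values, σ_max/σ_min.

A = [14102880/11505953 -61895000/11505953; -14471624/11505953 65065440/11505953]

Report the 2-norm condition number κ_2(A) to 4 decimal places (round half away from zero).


form AᵀA = [485516201536/157416117049 -2157550940160/157416117049; -2157550940160/157416117049 9589182529600/157416117049] with trace 5993277056/93644329 and determinant 2560000/93644329
eigenvalues of AᵀA: λ = (tr ± √(tr²−4·det))/2 = 64, 40000/93644329
σ_max=√64=8, σ_min=√(40000/93644329)=(200/9677) → κ = 387.0800

387.0800


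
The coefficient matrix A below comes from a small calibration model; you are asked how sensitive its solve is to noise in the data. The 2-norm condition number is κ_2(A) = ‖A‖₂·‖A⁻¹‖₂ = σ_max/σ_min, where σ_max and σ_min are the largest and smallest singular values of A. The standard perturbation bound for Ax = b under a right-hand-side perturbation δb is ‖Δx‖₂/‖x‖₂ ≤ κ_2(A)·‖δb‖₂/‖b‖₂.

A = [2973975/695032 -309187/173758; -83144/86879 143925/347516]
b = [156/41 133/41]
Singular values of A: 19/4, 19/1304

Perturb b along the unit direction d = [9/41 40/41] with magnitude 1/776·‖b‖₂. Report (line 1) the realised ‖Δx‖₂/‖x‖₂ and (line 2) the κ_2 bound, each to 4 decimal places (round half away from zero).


σ_max = 19/4, σ_min = 19/1304
condition number: (19/4) ÷ (19/1304) = 326.0000
perturbation bound = 326.0000·1/776 = 0.4201
solve Ax = b  →  x = [106.1700 253.1660]
2-norm of b is 5.0000; of x, 274.5270
with δb = [0.0014 0.0063], A·Δx = δb → ‖Δx‖ = 0.4422
dividing the unrounded norms, ‖Δx‖/‖x‖ = 0.0016
so the bound overstates the realised error by a factor of ≈ 260.8007 (computed from the unrounded values)

0.0016
0.4201


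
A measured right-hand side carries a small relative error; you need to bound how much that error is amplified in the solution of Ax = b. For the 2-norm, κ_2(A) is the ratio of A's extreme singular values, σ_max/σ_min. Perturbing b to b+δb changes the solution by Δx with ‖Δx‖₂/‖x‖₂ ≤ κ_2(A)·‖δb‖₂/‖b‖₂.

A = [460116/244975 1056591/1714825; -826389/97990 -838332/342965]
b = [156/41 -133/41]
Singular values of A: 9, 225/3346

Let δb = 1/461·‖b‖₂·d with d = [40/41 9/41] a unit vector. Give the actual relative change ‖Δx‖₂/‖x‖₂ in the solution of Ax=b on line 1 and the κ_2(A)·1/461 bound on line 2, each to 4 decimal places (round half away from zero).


0.0036
0.2903

largest singular value 9, smallest 225/3346
κ = σ_max/σ_min = 9/(225/3346) = 133.8400
bound on ‖Δx‖/‖x‖: κ·ε = 133.8400·1/461 = 0.2903
solve Ax = b  →  x = [-12.0651 42.9532]
‖b‖₂ = 5.0000 and ‖x‖₂ = 44.6155
re-solving with b+δb shifts x by Δx of norm 0.1613
realised ‖Δx‖/‖x‖ = 0.0036
tightness: 0.0036 against a bound of 0.2903 (unrounded ratio ≈ 0.0125)


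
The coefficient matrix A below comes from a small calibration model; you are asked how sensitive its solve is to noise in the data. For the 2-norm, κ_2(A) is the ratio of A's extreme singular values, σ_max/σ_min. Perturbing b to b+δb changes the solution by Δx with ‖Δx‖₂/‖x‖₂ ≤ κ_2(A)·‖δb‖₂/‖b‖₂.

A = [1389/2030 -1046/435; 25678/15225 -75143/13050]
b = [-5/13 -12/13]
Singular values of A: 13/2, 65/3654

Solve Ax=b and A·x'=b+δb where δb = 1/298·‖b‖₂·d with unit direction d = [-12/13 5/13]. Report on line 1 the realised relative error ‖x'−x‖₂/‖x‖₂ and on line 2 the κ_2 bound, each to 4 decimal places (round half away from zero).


1.2262
1.2262

from the listed singular values, σ₁ = 13/2, σ_n = 65/3654
κ_2(A) = (13/2) / (65/3654) = 365.4000
worst-case relative error ≤ 365.4000 × 1/298 = 1.2262
solve Ax = b  →  x = [-0.0431 0.1477]
‖b‖₂ = 1.0000 and ‖x‖₂ = 0.1538
with δb = [-0.0031 0.0013], A·Δx = δb → ‖Δx‖ = 0.1886
dividing the unrounded norms, ‖Δx‖/‖x‖ = 1.2262
tightness: 1.2262 against a bound of 1.2262; the bound is attained (ratio 1)
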